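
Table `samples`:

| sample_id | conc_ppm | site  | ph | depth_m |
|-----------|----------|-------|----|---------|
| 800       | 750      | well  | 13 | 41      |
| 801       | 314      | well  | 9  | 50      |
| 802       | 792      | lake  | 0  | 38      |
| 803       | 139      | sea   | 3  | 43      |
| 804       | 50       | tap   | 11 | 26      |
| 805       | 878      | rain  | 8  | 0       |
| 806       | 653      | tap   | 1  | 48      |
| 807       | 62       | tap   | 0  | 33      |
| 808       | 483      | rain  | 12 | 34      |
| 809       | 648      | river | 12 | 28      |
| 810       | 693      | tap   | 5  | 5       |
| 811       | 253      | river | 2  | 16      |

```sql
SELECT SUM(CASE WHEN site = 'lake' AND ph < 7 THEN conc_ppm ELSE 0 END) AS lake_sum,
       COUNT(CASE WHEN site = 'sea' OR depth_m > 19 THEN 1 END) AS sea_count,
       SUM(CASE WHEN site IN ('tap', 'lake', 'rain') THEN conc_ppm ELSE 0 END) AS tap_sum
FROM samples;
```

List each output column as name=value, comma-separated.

[lake_sum: site = 'lake' AND ph < 7]
sample_id=800: ✗
sample_id=801: ✗
sample_id=802: ✓ → 792
sample_id=803: ✗
sample_id=804: ✗
sample_id=805: ✗
sample_id=806: ✗
sample_id=807: ✗
sample_id=808: ✗
sample_id=809: ✗
sample_id=810: ✗
sample_id=811: ✗
lake_sum = 792
—
[sea_count: site = 'sea' OR depth_m > 19]
sample_id=800: ✓ → 1
sample_id=801: ✓ → 1
sample_id=802: ✓ → 1
sample_id=803: ✓ → 1
sample_id=804: ✓ → 1
sample_id=805: ✗
sample_id=806: ✓ → 1
sample_id=807: ✓ → 1
sample_id=808: ✓ → 1
sample_id=809: ✓ → 1
sample_id=810: ✗
sample_id=811: ✗
sea_count = COUNT(1, 1, 1, 1, 1, 1, 1, 1, 1) = 9
—
[tap_sum: site IN ('tap', 'lake', 'rain')]
sample_id=800: ✗
sample_id=801: ✗
sample_id=802: ✓ → 792
sample_id=803: ✗
sample_id=804: ✓ → 50
sample_id=805: ✓ → 878
sample_id=806: ✓ → 653
sample_id=807: ✓ → 62
sample_id=808: ✓ → 483
sample_id=809: ✗
sample_id=810: ✓ → 693
sample_id=811: ✗
tap_sum = 792 + 50 + 878 + 653 + 62 + 483 + 693 = 3611

lake_sum=792, sea_count=9, tap_sum=3611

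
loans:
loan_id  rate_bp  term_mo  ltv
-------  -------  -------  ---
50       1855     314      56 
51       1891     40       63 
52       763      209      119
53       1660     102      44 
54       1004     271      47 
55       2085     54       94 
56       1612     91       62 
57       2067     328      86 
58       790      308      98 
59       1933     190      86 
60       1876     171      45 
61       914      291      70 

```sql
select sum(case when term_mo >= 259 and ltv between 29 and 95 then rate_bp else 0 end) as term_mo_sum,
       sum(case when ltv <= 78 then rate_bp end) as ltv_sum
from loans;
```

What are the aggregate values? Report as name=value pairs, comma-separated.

term_mo_sum=5840, ltv_sum=10812

[term_mo_sum: term_mo >= 259 and ltv between 29 and 95]
loan_id=50: ✓ → 1855
loan_id=51: ✗
loan_id=52: ✗
loan_id=53: ✗
loan_id=54: ✓ → 1004
loan_id=55: ✗
loan_id=56: ✗
loan_id=57: ✓ → 2067
loan_id=58: ✗
loan_id=59: ✗
loan_id=60: ✗
loan_id=61: ✓ → 914
term_mo_sum = 1855 + 1004 + 2067 + 914 = 5840
—
[ltv_sum: ltv <= 78]
loan_id=50: ✓ → 1855
loan_id=51: ✓ → 1891
loan_id=52: ✗
loan_id=53: ✓ → 1660
loan_id=54: ✓ → 1004
loan_id=55: ✗
loan_id=56: ✓ → 1612
loan_id=57: ✗
loan_id=58: ✗
loan_id=59: ✗
loan_id=60: ✓ → 1876
loan_id=61: ✓ → 914
ltv_sum = 1855 + 1891 + 1660 + 1004 + 1612 + 1876 + 914 = 10812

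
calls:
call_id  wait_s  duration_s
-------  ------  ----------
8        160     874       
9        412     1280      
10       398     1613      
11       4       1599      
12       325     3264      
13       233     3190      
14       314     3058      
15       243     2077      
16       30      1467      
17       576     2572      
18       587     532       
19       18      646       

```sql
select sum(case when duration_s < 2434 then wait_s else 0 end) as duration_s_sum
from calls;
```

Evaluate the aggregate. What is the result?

1852

call_id=8: ✓ → 160
call_id=9: ✓ → 412
call_id=10: ✓ → 398
call_id=11: ✓ → 4
call_id=12: ✗
call_id=13: ✗
call_id=14: ✗
call_id=15: ✓ → 243
call_id=16: ✓ → 30
call_id=17: ✗
call_id=18: ✓ → 587
call_id=19: ✓ → 18
duration_s_sum = 160 + 412 + 398 + 4 + 243 + 30 + 587 + 18 = 1852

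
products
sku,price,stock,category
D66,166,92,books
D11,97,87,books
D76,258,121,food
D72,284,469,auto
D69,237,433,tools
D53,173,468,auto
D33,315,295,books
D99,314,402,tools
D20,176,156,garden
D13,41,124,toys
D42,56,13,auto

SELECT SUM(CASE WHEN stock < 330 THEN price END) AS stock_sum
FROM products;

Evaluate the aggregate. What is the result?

1109

sku=D66: ✓ → 166
sku=D11: ✓ → 97
sku=D76: ✓ → 258
sku=D72: ✗
sku=D69: ✗
sku=D53: ✗
sku=D33: ✓ → 315
sku=D99: ✗
sku=D20: ✓ → 176
sku=D13: ✓ → 41
sku=D42: ✓ → 56
stock_sum = 166 + 97 + 258 + 315 + 176 + 41 + 56 = 1109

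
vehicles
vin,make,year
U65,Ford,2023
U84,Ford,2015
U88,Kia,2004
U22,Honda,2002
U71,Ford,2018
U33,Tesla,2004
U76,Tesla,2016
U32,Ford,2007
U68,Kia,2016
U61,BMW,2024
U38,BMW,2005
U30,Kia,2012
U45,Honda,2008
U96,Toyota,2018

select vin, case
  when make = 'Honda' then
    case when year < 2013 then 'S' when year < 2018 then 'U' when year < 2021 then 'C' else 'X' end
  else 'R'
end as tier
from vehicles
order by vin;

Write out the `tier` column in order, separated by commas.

S, R, R, R, R, S, R, R, R, R, R, R, R, R

vin=U22: make='Honda' → inner[year < 2013] → S
vin=U30: make='Kia' → outer ELSE → R
vin=U32: make='Ford' → outer ELSE → R
vin=U33: make='Tesla' → outer ELSE → R
vin=U38: make='BMW' → outer ELSE → R
vin=U45: make='Honda' → inner[year < 2013] → S
vin=U61: make='BMW' → outer ELSE → R
vin=U65: make='Ford' → outer ELSE → R
vin=U68: make='Kia' → outer ELSE → R
vin=U71: make='Ford' → outer ELSE → R
vin=U76: make='Tesla' → outer ELSE → R
vin=U84: make='Ford' → outer ELSE → R
vin=U88: make='Kia' → outer ELSE → R
vin=U96: make='Toyota' → outer ELSE → R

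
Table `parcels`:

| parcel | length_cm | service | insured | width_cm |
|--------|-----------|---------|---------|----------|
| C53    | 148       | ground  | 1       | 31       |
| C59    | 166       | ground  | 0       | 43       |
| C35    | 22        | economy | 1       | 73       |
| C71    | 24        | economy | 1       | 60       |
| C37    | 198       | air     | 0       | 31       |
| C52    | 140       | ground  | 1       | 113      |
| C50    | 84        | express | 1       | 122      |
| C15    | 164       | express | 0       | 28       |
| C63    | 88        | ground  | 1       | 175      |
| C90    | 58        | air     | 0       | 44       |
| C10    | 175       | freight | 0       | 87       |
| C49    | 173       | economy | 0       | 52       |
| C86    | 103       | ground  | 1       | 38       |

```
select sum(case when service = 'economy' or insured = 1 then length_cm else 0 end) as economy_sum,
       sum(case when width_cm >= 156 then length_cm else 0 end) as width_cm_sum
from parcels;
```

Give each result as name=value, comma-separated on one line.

[economy_sum: service = 'economy' or insured = 1]
parcel=C53: ✓ → 148
parcel=C59: ✗
parcel=C35: ✓ → 22
parcel=C71: ✓ → 24
parcel=C37: ✗
parcel=C52: ✓ → 140
parcel=C50: ✓ → 84
parcel=C15: ✗
parcel=C63: ✓ → 88
parcel=C90: ✗
parcel=C10: ✗
parcel=C49: ✓ → 173
parcel=C86: ✓ → 103
economy_sum = 148 + 22 + 24 + 140 + 84 + 88 + 173 + 103 = 782
—
[width_cm_sum: width_cm >= 156]
parcel=C53: ✗
parcel=C59: ✗
parcel=C35: ✗
parcel=C71: ✗
parcel=C37: ✗
parcel=C52: ✗
parcel=C50: ✗
parcel=C15: ✗
parcel=C63: ✓ → 88
parcel=C90: ✗
parcel=C10: ✗
parcel=C49: ✗
parcel=C86: ✗
width_cm_sum = 88

economy_sum=782, width_cm_sum=88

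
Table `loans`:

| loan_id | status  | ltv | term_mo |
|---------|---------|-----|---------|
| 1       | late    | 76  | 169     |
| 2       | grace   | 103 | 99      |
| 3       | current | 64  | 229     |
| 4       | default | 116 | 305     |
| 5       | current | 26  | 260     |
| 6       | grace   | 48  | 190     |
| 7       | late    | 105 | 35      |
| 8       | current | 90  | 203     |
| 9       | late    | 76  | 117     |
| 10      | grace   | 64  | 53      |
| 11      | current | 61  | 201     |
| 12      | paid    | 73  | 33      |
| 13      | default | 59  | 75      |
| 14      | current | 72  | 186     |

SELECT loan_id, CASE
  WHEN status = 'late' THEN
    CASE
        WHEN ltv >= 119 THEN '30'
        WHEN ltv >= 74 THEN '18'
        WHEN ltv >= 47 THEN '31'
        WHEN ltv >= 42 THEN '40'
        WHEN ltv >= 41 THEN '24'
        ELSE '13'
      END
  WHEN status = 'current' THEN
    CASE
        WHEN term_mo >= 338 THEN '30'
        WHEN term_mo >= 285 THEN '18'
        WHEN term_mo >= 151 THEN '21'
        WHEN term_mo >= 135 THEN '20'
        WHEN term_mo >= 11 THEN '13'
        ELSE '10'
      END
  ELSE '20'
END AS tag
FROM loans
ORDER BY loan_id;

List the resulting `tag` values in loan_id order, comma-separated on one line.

loan_id=1: status='late' → inner[ltv >= 74] → 18
loan_id=2: status='grace' → outer ELSE → 20
loan_id=3: status='current' → inner[term_mo >= 151] → 21
loan_id=4: status='default' → outer ELSE → 20
loan_id=5: status='current' → inner[term_mo >= 151] → 21
loan_id=6: status='grace' → outer ELSE → 20
loan_id=7: status='late' → inner[ltv >= 74] → 18
loan_id=8: status='current' → inner[term_mo >= 151] → 21
loan_id=9: status='late' → inner[ltv >= 74] → 18
loan_id=10: status='grace' → outer ELSE → 20
loan_id=11: status='current' → inner[term_mo >= 151] → 21
loan_id=12: status='paid' → outer ELSE → 20
loan_id=13: status='default' → outer ELSE → 20
loan_id=14: status='current' → inner[term_mo >= 151] → 21

18, 20, 21, 20, 21, 20, 18, 21, 18, 20, 21, 20, 20, 21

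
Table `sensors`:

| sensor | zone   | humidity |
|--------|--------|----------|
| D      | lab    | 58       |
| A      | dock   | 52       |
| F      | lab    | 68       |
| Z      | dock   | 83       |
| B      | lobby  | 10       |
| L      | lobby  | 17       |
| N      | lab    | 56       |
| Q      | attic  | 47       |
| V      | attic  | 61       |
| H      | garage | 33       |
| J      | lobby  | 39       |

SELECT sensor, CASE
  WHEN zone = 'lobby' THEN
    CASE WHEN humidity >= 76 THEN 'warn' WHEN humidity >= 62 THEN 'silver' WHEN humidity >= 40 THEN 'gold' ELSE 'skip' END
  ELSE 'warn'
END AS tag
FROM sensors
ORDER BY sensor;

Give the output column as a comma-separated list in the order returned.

warn, skip, warn, warn, warn, skip, skip, warn, warn, warn, warn

sensor=A: zone='dock' → outer ELSE → warn
sensor=B: zone='lobby' → inner[ELSE] → skip
sensor=D: zone='lab' → outer ELSE → warn
sensor=F: zone='lab' → outer ELSE → warn
sensor=H: zone='garage' → outer ELSE → warn
sensor=J: zone='lobby' → inner[ELSE] → skip
sensor=L: zone='lobby' → inner[ELSE] → skip
sensor=N: zone='lab' → outer ELSE → warn
sensor=Q: zone='attic' → outer ELSE → warn
sensor=V: zone='attic' → outer ELSE → warn
sensor=Z: zone='dock' → outer ELSE → warn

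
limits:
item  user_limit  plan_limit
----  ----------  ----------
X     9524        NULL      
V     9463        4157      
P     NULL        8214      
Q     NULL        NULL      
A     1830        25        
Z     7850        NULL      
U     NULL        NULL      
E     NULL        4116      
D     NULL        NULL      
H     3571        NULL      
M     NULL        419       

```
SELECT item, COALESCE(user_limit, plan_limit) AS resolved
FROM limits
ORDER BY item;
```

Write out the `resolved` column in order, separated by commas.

1830, NULL, 4116, 3571, 419, 8214, NULL, NULL, 9463, 9524, 7850

item=A: user_limit=1830 → 1830
item=D: user_limit=NULL, plan_limit=NULL (all NULL) → NULL
item=E: user_limit=NULL, plan_limit=4116 → 4116
item=H: user_limit=3571 → 3571
item=M: user_limit=NULL, plan_limit=419 → 419
item=P: user_limit=NULL, plan_limit=8214 → 8214
item=Q: user_limit=NULL, plan_limit=NULL (all NULL) → NULL
item=U: user_limit=NULL, plan_limit=NULL (all NULL) → NULL
item=V: user_limit=9463 → 9463
item=X: user_limit=9524 → 9524
item=Z: user_limit=7850 → 7850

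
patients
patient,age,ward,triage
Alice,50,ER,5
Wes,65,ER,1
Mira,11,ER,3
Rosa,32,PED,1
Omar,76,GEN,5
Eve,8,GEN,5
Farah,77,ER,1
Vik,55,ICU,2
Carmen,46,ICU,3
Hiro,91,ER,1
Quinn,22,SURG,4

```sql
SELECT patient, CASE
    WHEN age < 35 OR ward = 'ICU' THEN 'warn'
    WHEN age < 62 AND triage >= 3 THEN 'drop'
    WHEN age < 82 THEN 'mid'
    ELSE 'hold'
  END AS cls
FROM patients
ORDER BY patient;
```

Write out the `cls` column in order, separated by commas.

drop, warn, warn, mid, hold, warn, mid, warn, warn, warn, mid

patient=Alice: age < 62 AND triage >= 3 → drop
patient=Carmen: age < 35 OR ward = 'ICU' → warn
patient=Eve: age < 35 OR ward = 'ICU' → warn
patient=Farah: age < 82 → mid
patient=Hiro: ELSE → hold
patient=Mira: age < 35 OR ward = 'ICU' → warn
patient=Omar: age < 82 → mid
patient=Quinn: age < 35 OR ward = 'ICU' → warn
patient=Rosa: age < 35 OR ward = 'ICU' → warn
patient=Vik: age < 35 OR ward = 'ICU' → warn
patient=Wes: age < 82 → mid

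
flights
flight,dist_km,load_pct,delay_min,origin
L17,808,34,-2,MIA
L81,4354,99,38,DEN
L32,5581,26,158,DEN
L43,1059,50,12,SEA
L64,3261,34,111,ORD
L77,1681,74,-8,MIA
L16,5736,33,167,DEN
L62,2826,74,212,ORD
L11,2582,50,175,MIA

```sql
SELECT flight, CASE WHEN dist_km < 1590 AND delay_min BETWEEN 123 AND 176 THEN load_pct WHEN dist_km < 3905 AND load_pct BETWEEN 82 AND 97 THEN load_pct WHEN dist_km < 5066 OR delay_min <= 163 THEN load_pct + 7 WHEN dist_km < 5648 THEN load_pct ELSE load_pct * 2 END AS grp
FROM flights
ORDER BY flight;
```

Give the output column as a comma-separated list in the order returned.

flight=L11: dist_km < 5066 OR delay_min <= 163 → 57
flight=L16: ELSE → 66
flight=L17: dist_km < 5066 OR delay_min <= 163 → 41
flight=L32: dist_km < 5066 OR delay_min <= 163 → 33
flight=L43: dist_km < 5066 OR delay_min <= 163 → 57
flight=L62: dist_km < 5066 OR delay_min <= 163 → 81
flight=L64: dist_km < 5066 OR delay_min <= 163 → 41
flight=L77: dist_km < 5066 OR delay_min <= 163 → 81
flight=L81: dist_km < 5066 OR delay_min <= 163 → 106

57, 66, 41, 33, 57, 81, 41, 81, 106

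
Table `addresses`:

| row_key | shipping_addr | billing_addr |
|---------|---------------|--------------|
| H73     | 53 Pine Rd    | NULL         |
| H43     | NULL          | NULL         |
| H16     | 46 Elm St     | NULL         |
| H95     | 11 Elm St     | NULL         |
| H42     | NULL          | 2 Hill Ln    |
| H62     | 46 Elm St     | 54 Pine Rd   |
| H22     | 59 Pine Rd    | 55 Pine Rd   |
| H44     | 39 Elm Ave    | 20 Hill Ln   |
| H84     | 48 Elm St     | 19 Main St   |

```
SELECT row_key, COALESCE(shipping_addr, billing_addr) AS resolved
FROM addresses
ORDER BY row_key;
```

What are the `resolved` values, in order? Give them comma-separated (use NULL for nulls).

46 Elm St, 59 Pine Rd, 2 Hill Ln, NULL, 39 Elm Ave, 46 Elm St, 53 Pine Rd, 48 Elm St, 11 Elm St

row_key=H16: shipping_addr=46 Elm St → 46 Elm St
row_key=H22: shipping_addr=59 Pine Rd → 59 Pine Rd
row_key=H42: shipping_addr=NULL, billing_addr=2 Hill Ln → 2 Hill Ln
row_key=H43: shipping_addr=NULL, billing_addr=NULL (all NULL) → NULL
row_key=H44: shipping_addr=39 Elm Ave → 39 Elm Ave
row_key=H62: shipping_addr=46 Elm St → 46 Elm St
row_key=H73: shipping_addr=53 Pine Rd → 53 Pine Rd
row_key=H84: shipping_addr=48 Elm St → 48 Elm St
row_key=H95: shipping_addr=11 Elm St → 11 Elm St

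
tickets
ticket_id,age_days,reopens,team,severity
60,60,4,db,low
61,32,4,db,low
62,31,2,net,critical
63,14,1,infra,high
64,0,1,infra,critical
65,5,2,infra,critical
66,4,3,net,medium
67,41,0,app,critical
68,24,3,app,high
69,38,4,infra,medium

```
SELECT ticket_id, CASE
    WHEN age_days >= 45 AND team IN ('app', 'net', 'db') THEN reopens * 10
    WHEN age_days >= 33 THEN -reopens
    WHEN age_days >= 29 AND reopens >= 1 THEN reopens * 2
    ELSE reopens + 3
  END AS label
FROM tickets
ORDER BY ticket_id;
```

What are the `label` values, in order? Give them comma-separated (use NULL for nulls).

ticket_id=60: age_days >= 45 AND team IN ('app', 'net', 'db') → 40
ticket_id=61: age_days >= 29 AND reopens >= 1 → 8
ticket_id=62: age_days >= 29 AND reopens >= 1 → 4
ticket_id=63: ELSE → 4
ticket_id=64: ELSE → 4
ticket_id=65: ELSE → 5
ticket_id=66: ELSE → 6
ticket_id=67: age_days >= 33 → 0
ticket_id=68: ELSE → 6
ticket_id=69: age_days >= 33 → -4

40, 8, 4, 4, 4, 5, 6, 0, 6, -4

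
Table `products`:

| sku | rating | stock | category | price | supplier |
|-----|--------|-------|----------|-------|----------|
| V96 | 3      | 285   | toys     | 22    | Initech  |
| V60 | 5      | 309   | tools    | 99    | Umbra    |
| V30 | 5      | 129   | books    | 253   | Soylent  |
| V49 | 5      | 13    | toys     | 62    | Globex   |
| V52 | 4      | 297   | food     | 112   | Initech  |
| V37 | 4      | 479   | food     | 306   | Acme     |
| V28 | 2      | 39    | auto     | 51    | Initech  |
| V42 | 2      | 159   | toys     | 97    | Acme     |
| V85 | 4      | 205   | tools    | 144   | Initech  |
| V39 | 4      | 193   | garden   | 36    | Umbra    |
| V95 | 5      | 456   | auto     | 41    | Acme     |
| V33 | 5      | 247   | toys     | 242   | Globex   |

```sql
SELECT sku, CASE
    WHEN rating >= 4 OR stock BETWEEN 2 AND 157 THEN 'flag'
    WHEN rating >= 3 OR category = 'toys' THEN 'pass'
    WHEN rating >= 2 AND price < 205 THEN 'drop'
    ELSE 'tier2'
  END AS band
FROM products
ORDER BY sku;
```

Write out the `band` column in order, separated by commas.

flag, flag, flag, flag, flag, pass, flag, flag, flag, flag, flag, pass

sku=V28: rating >= 4 OR stock BETWEEN 2 AND 157 → flag
sku=V30: rating >= 4 OR stock BETWEEN 2 AND 157 → flag
sku=V33: rating >= 4 OR stock BETWEEN 2 AND 157 → flag
sku=V37: rating >= 4 OR stock BETWEEN 2 AND 157 → flag
sku=V39: rating >= 4 OR stock BETWEEN 2 AND 157 → flag
sku=V42: rating >= 3 OR category = 'toys' → pass
sku=V49: rating >= 4 OR stock BETWEEN 2 AND 157 → flag
sku=V52: rating >= 4 OR stock BETWEEN 2 AND 157 → flag
sku=V60: rating >= 4 OR stock BETWEEN 2 AND 157 → flag
sku=V85: rating >= 4 OR stock BETWEEN 2 AND 157 → flag
sku=V95: rating >= 4 OR stock BETWEEN 2 AND 157 → flag
sku=V96: rating >= 3 OR category = 'toys' → pass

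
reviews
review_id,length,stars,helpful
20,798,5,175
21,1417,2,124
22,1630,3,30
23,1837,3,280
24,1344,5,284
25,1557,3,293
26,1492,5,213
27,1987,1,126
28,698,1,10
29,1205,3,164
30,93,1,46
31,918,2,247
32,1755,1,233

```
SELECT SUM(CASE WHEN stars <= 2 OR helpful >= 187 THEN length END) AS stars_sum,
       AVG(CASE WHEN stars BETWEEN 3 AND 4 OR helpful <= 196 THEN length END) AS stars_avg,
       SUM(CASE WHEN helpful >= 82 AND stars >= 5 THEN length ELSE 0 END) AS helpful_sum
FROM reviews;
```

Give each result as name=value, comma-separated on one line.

stars_sum=13098, stars_avg=1246.8888888889, helpful_sum=3634

[stars_sum: stars <= 2 OR helpful >= 187]
review_id=20: ✗
review_id=21: ✓ → 1417
review_id=22: ✗
review_id=23: ✓ → 1837
review_id=24: ✓ → 1344
review_id=25: ✓ → 1557
review_id=26: ✓ → 1492
review_id=27: ✓ → 1987
review_id=28: ✓ → 698
review_id=29: ✗
review_id=30: ✓ → 93
review_id=31: ✓ → 918
review_id=32: ✓ → 1755
stars_sum = 1417 + 1837 + 1344 + 1557 + 1492 + 1987 + 698 + 93 + 918 + 1755 = 13098
—
[stars_avg: stars BETWEEN 3 AND 4 OR helpful <= 196]
review_id=20: ✓ → 798
review_id=21: ✓ → 1417
review_id=22: ✓ → 1630
review_id=23: ✓ → 1837
review_id=24: ✗
review_id=25: ✓ → 1557
review_id=26: ✗
review_id=27: ✓ → 1987
review_id=28: ✓ → 698
review_id=29: ✓ → 1205
review_id=30: ✓ → 93
review_id=31: ✗
review_id=32: ✗
stars_avg = (798 + 1417 + 1630 + 1837 + 1557 + 1987 + 698 + 1205 + 93) / 9 = 1246.8888888889
—
[helpful_sum: helpful >= 82 AND stars >= 5]
review_id=20: ✓ → 798
review_id=21: ✗
review_id=22: ✗
review_id=23: ✗
review_id=24: ✓ → 1344
review_id=25: ✗
review_id=26: ✓ → 1492
review_id=27: ✗
review_id=28: ✗
review_id=29: ✗
review_id=30: ✗
review_id=31: ✗
review_id=32: ✗
helpful_sum = 798 + 1344 + 1492 = 3634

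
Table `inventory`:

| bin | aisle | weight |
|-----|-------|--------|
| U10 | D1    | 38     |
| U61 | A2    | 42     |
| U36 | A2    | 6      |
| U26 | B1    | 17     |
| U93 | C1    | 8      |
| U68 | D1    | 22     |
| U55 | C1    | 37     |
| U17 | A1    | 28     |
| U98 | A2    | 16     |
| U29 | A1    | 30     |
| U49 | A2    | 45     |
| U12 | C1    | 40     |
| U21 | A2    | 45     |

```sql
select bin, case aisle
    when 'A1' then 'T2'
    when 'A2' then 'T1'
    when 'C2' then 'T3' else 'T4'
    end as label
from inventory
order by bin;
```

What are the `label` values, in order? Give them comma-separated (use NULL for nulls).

bin=U10: ELSE → T4
bin=U12: ELSE → T4
bin=U17: aisle='A1' → T2
bin=U21: aisle='A2' → T1
bin=U26: ELSE → T4
bin=U29: aisle='A1' → T2
bin=U36: aisle='A2' → T1
bin=U49: aisle='A2' → T1
bin=U55: ELSE → T4
bin=U61: aisle='A2' → T1
bin=U68: ELSE → T4
bin=U93: ELSE → T4
bin=U98: aisle='A2' → T1

T4, T4, T2, T1, T4, T2, T1, T1, T4, T1, T4, T4, T1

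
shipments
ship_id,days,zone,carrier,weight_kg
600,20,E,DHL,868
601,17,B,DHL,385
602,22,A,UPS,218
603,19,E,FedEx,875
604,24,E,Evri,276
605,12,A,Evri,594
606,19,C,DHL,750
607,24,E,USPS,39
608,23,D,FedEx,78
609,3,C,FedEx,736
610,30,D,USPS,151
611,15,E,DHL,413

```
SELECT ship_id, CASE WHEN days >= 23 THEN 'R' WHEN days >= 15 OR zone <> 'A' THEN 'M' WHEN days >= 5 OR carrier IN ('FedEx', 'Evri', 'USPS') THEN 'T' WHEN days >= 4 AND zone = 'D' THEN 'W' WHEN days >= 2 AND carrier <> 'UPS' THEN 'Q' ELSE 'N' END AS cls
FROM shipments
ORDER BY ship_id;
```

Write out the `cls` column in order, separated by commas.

M, M, M, M, R, T, M, R, R, M, R, M

ship_id=600: days >= 15 OR zone <> 'A' → M
ship_id=601: days >= 15 OR zone <> 'A' → M
ship_id=602: days >= 15 OR zone <> 'A' → M
ship_id=603: days >= 15 OR zone <> 'A' → M
ship_id=604: days >= 23 → R
ship_id=605: days >= 5 OR carrier IN ('FedEx', 'Evri', 'USPS') → T
ship_id=606: days >= 15 OR zone <> 'A' → M
ship_id=607: days >= 23 → R
ship_id=608: days >= 23 → R
ship_id=609: days >= 15 OR zone <> 'A' → M
ship_id=610: days >= 23 → R
ship_id=611: days >= 15 OR zone <> 'A' → M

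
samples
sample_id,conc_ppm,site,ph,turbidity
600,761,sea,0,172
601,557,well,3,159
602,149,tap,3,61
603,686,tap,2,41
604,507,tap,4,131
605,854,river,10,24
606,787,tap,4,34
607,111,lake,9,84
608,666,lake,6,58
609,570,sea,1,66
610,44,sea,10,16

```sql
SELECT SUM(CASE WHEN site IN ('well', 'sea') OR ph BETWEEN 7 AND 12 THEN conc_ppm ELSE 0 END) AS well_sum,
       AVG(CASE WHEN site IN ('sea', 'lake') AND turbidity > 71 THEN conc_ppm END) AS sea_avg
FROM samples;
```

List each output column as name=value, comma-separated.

[well_sum: site IN ('well', 'sea') OR ph BETWEEN 7 AND 12]
sample_id=600: ✓ → 761
sample_id=601: ✓ → 557
sample_id=602: ✗
sample_id=603: ✗
sample_id=604: ✗
sample_id=605: ✓ → 854
sample_id=606: ✗
sample_id=607: ✓ → 111
sample_id=608: ✗
sample_id=609: ✓ → 570
sample_id=610: ✓ → 44
well_sum = 761 + 557 + 854 + 111 + 570 + 44 = 2897
—
[sea_avg: site IN ('sea', 'lake') AND turbidity > 71]
sample_id=600: ✓ → 761
sample_id=601: ✗
sample_id=602: ✗
sample_id=603: ✗
sample_id=604: ✗
sample_id=605: ✗
sample_id=606: ✗
sample_id=607: ✓ → 111
sample_id=608: ✗
sample_id=609: ✗
sample_id=610: ✗
sea_avg = (761 + 111) / 2 = 436

well_sum=2897, sea_avg=436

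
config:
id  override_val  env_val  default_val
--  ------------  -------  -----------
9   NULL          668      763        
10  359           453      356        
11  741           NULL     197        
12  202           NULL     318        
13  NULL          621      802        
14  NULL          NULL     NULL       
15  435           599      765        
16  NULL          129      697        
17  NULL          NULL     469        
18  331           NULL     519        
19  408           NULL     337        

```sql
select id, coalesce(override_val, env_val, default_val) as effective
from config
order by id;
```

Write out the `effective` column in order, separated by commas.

668, 359, 741, 202, 621, NULL, 435, 129, 469, 331, 408

id=9: override_val=NULL, env_val=668 → 668
id=10: override_val=359 → 359
id=11: override_val=741 → 741
id=12: override_val=202 → 202
id=13: override_val=NULL, env_val=621 → 621
id=14: override_val=NULL, env_val=NULL, default_val=NULL (all NULL) → NULL
id=15: override_val=435 → 435
id=16: override_val=NULL, env_val=129 → 129
id=17: override_val=NULL, env_val=NULL, default_val=469 → 469
id=18: override_val=331 → 331
id=19: override_val=408 → 408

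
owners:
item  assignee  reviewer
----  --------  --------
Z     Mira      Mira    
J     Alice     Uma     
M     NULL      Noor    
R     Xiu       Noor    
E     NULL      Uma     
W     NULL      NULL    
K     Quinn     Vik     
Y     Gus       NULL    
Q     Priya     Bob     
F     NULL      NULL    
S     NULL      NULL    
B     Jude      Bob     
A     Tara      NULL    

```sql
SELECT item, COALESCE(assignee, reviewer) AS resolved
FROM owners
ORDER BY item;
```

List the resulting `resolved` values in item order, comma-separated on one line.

Tara, Jude, Uma, NULL, Alice, Quinn, Noor, Priya, Xiu, NULL, NULL, Gus, Mira

item=A: assignee=Tara → Tara
item=B: assignee=Jude → Jude
item=E: assignee=NULL, reviewer=Uma → Uma
item=F: assignee=NULL, reviewer=NULL (all NULL) → NULL
item=J: assignee=Alice → Alice
item=K: assignee=Quinn → Quinn
item=M: assignee=NULL, reviewer=Noor → Noor
item=Q: assignee=Priya → Priya
item=R: assignee=Xiu → Xiu
item=S: assignee=NULL, reviewer=NULL (all NULL) → NULL
item=W: assignee=NULL, reviewer=NULL (all NULL) → NULL
item=Y: assignee=Gus → Gus
item=Z: assignee=Mira → Mira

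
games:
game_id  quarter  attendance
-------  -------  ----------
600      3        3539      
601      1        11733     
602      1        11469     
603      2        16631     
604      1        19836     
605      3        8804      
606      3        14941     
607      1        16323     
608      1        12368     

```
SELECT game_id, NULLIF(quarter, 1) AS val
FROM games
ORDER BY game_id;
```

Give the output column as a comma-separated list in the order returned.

game_id=600: quarter=3 vs 1: differ → 3
game_id=601: quarter=1 vs 1: equal → NULL
game_id=602: quarter=1 vs 1: equal → NULL
game_id=603: quarter=2 vs 1: differ → 2
game_id=604: quarter=1 vs 1: equal → NULL
game_id=605: quarter=3 vs 1: differ → 3
game_id=606: quarter=3 vs 1: differ → 3
game_id=607: quarter=1 vs 1: equal → NULL
game_id=608: quarter=1 vs 1: equal → NULL

3, NULL, NULL, 2, NULL, 3, 3, NULL, NULL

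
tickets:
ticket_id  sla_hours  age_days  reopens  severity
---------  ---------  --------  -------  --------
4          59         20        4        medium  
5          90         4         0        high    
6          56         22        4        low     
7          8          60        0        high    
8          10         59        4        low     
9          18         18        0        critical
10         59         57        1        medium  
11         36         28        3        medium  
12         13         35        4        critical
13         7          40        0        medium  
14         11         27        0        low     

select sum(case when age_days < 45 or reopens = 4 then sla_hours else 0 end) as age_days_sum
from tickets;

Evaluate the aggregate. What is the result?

ticket_id=4: ✓ → 59
ticket_id=5: ✓ → 90
ticket_id=6: ✓ → 56
ticket_id=7: ✗
ticket_id=8: ✓ → 10
ticket_id=9: ✓ → 18
ticket_id=10: ✗
ticket_id=11: ✓ → 36
ticket_id=12: ✓ → 13
ticket_id=13: ✓ → 7
ticket_id=14: ✓ → 11
age_days_sum = 59 + 90 + 56 + 10 + 18 + 36 + 13 + 7 + 11 = 300

300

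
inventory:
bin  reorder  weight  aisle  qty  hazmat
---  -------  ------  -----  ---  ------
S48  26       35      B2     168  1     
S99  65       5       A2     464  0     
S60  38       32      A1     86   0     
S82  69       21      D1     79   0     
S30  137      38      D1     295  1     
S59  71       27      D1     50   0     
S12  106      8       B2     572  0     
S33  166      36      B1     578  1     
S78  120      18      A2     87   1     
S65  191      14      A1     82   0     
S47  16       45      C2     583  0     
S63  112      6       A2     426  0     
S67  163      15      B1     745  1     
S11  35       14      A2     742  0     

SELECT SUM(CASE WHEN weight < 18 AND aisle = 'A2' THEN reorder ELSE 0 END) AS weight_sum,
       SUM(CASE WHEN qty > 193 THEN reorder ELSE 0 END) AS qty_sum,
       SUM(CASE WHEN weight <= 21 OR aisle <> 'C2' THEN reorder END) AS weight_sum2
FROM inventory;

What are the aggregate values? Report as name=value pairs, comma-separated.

weight_sum=212, qty_sum=800, weight_sum2=1299

[weight_sum: weight < 18 AND aisle = 'A2']
bin=S48: ✗
bin=S99: ✓ → 65
bin=S60: ✗
bin=S82: ✗
bin=S30: ✗
bin=S59: ✗
bin=S12: ✗
bin=S33: ✗
bin=S78: ✗
bin=S65: ✗
bin=S47: ✗
bin=S63: ✓ → 112
bin=S67: ✗
bin=S11: ✓ → 35
weight_sum = 65 + 112 + 35 = 212
—
[qty_sum: qty > 193]
bin=S48: ✗
bin=S99: ✓ → 65
bin=S60: ✗
bin=S82: ✗
bin=S30: ✓ → 137
bin=S59: ✗
bin=S12: ✓ → 106
bin=S33: ✓ → 166
bin=S78: ✗
bin=S65: ✗
bin=S47: ✓ → 16
bin=S63: ✓ → 112
bin=S67: ✓ → 163
bin=S11: ✓ → 35
qty_sum = 65 + 137 + 106 + 166 + 16 + 112 + 163 + 35 = 800
—
[weight_sum2: weight <= 21 OR aisle <> 'C2']
bin=S48: ✓ → 26
bin=S99: ✓ → 65
bin=S60: ✓ → 38
bin=S82: ✓ → 69
bin=S30: ✓ → 137
bin=S59: ✓ → 71
bin=S12: ✓ → 106
bin=S33: ✓ → 166
bin=S78: ✓ → 120
bin=S65: ✓ → 191
bin=S47: ✗
bin=S63: ✓ → 112
bin=S67: ✓ → 163
bin=S11: ✓ → 35
weight_sum2 = 26 + 65 + 38 + 69 + 137 + 71 + 106 + 166 + 120 + 191 + 112 + 163 + 35 = 1299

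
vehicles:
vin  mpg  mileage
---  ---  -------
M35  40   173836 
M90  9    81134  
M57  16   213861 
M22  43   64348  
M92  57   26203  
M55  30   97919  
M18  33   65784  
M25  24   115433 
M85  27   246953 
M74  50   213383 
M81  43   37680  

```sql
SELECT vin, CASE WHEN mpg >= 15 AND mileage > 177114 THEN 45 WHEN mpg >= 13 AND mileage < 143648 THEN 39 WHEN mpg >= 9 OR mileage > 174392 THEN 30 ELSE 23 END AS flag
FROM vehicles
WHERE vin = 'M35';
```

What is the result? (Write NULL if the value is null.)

vin = M35: mpg=40, mileage=173836.
mpg >= 15 AND mileage > 177114 → false
mpg >= 13 AND mileage < 143648 → false
mpg >= 9 OR mileage > 174392 → true → 30

30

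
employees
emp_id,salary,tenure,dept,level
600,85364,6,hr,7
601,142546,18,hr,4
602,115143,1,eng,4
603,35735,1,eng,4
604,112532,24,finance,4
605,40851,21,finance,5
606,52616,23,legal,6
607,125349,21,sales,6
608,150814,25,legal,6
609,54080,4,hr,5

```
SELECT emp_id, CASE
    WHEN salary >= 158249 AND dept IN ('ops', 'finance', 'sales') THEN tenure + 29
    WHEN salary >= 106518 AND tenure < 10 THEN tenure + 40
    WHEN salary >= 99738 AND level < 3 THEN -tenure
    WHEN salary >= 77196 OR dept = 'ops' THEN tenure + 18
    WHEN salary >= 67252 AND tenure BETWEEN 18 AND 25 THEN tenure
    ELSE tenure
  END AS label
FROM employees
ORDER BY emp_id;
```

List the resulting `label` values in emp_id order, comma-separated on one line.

24, 36, 41, 1, 42, 21, 23, 39, 43, 4

emp_id=600: salary >= 77196 OR dept = 'ops' → 24
emp_id=601: salary >= 77196 OR dept = 'ops' → 36
emp_id=602: salary >= 106518 AND tenure < 10 → 41
emp_id=603: ELSE → 1
emp_id=604: salary >= 77196 OR dept = 'ops' → 42
emp_id=605: ELSE → 21
emp_id=606: ELSE → 23
emp_id=607: salary >= 77196 OR dept = 'ops' → 39
emp_id=608: salary >= 77196 OR dept = 'ops' → 43
emp_id=609: ELSE → 4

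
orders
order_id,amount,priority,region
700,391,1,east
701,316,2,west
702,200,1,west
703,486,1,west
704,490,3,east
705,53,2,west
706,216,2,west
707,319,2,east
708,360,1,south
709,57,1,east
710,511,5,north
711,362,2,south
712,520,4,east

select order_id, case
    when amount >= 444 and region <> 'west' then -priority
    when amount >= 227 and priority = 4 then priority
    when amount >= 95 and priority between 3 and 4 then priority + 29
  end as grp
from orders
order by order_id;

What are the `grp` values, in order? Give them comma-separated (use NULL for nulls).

NULL, NULL, NULL, NULL, -3, NULL, NULL, NULL, NULL, NULL, -5, NULL, -4

order_id=700: (no match → NULL) → NULL
order_id=701: (no match → NULL) → NULL
order_id=702: (no match → NULL) → NULL
order_id=703: (no match → NULL) → NULL
order_id=704: amount >= 444 and region <> 'west' → -3
order_id=705: (no match → NULL) → NULL
order_id=706: (no match → NULL) → NULL
order_id=707: (no match → NULL) → NULL
order_id=708: (no match → NULL) → NULL
order_id=709: (no match → NULL) → NULL
order_id=710: amount >= 444 and region <> 'west' → -5
order_id=711: (no match → NULL) → NULL
order_id=712: amount >= 444 and region <> 'west' → -4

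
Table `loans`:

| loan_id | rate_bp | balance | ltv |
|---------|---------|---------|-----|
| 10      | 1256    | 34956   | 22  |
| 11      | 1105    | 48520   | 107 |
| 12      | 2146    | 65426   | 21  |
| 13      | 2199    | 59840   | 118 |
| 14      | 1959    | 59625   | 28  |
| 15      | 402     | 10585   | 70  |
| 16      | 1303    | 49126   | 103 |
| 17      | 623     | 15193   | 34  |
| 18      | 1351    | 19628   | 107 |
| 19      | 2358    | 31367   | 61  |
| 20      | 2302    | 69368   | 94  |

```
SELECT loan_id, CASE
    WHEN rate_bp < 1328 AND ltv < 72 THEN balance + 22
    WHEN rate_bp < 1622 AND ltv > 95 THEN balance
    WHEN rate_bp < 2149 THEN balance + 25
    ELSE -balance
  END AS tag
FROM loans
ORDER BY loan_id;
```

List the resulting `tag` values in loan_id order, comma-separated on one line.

34978, 48520, 65451, -59840, 59650, 10607, 49126, 15215, 19628, -31367, -69368

loan_id=10: rate_bp < 1328 AND ltv < 72 → 34978
loan_id=11: rate_bp < 1622 AND ltv > 95 → 48520
loan_id=12: rate_bp < 2149 → 65451
loan_id=13: ELSE → -59840
loan_id=14: rate_bp < 2149 → 59650
loan_id=15: rate_bp < 1328 AND ltv < 72 → 10607
loan_id=16: rate_bp < 1622 AND ltv > 95 → 49126
loan_id=17: rate_bp < 1328 AND ltv < 72 → 15215
loan_id=18: rate_bp < 1622 AND ltv > 95 → 19628
loan_id=19: ELSE → -31367
loan_id=20: ELSE → -69368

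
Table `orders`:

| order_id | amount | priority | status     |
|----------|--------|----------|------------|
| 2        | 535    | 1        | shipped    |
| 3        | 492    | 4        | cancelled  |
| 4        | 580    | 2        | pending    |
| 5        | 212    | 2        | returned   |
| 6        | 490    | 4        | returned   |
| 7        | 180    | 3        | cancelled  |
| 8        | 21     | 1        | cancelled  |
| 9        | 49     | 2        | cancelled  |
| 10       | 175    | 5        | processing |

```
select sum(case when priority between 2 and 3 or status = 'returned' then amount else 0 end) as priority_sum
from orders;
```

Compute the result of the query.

order_id=2: ✗
order_id=3: ✗
order_id=4: ✓ → 580
order_id=5: ✓ → 212
order_id=6: ✓ → 490
order_id=7: ✓ → 180
order_id=8: ✗
order_id=9: ✓ → 49
order_id=10: ✗
priority_sum = 580 + 212 + 490 + 180 + 49 = 1511

1511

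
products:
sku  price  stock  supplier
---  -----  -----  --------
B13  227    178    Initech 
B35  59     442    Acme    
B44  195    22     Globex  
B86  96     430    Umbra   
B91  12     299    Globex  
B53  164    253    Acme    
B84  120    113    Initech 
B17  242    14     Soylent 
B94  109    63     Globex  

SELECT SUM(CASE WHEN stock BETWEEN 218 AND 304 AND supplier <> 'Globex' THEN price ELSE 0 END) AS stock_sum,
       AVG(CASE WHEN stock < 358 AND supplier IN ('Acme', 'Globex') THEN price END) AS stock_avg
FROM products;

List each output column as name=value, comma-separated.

[stock_sum: stock BETWEEN 218 AND 304 AND supplier <> 'Globex']
sku=B13: ✗
sku=B35: ✗
sku=B44: ✗
sku=B86: ✗
sku=B91: ✗
sku=B53: ✓ → 164
sku=B84: ✗
sku=B17: ✗
sku=B94: ✗
stock_sum = 164
—
[stock_avg: stock < 358 AND supplier IN ('Acme', 'Globex')]
sku=B13: ✗
sku=B35: ✗
sku=B44: ✓ → 195
sku=B86: ✗
sku=B91: ✓ → 12
sku=B53: ✓ → 164
sku=B84: ✗
sku=B17: ✗
sku=B94: ✓ → 109
stock_avg = (195 + 12 + 164 + 109) / 4 = 120

stock_sum=164, stock_avg=120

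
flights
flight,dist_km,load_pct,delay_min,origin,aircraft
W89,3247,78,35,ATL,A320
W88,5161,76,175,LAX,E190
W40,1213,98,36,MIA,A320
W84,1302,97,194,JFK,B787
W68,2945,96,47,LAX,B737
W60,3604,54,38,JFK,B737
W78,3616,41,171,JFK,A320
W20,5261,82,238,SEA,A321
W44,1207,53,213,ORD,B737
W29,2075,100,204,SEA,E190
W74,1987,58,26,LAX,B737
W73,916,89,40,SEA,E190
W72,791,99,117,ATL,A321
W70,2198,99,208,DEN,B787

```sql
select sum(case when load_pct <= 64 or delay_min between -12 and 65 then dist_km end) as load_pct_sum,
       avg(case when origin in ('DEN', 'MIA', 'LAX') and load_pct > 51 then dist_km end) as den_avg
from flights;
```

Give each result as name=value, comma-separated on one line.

[load_pct_sum: load_pct <= 64 or delay_min between -12 and 65]
flight=W89: ✓ → 3247
flight=W88: ✗
flight=W40: ✓ → 1213
flight=W84: ✗
flight=W68: ✓ → 2945
flight=W60: ✓ → 3604
flight=W78: ✓ → 3616
flight=W20: ✗
flight=W44: ✓ → 1207
flight=W29: ✗
flight=W74: ✓ → 1987
flight=W73: ✓ → 916
flight=W72: ✗
flight=W70: ✗
load_pct_sum = 3247 + 1213 + 2945 + 3604 + 3616 + 1207 + 1987 + 916 = 18735
—
[den_avg: origin in ('DEN', 'MIA', 'LAX') and load_pct > 51]
flight=W89: ✗
flight=W88: ✓ → 5161
flight=W40: ✓ → 1213
flight=W84: ✗
flight=W68: ✓ → 2945
flight=W60: ✗
flight=W78: ✗
flight=W20: ✗
flight=W44: ✗
flight=W29: ✗
flight=W74: ✓ → 1987
flight=W73: ✗
flight=W72: ✗
flight=W70: ✓ → 2198
den_avg = (5161 + 1213 + 2945 + 1987 + 2198) / 5 = 2700.8

load_pct_sum=18735, den_avg=2700.8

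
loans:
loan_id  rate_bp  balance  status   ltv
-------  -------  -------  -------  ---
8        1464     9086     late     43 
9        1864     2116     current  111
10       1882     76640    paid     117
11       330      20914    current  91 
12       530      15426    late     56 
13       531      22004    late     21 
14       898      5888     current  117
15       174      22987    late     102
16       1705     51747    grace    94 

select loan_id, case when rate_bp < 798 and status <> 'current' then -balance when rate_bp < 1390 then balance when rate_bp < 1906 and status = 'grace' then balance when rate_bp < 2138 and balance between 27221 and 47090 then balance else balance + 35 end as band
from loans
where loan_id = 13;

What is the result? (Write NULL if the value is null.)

loan_id = 13: rate_bp=531, balance=22004, status=late, ltv=21.
rate_bp < 798 and status <> 'current' → true → -22004

-22004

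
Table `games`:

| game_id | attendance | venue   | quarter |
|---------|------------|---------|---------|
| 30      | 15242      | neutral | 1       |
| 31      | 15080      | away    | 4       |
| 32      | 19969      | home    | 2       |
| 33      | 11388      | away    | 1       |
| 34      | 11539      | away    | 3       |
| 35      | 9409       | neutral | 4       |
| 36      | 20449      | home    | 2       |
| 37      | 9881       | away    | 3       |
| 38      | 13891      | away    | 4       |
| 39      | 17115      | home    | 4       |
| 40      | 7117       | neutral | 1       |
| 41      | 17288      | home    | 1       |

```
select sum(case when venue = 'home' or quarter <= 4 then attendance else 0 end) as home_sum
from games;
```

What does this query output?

game_id=30: ✓ → 15242
game_id=31: ✓ → 15080
game_id=32: ✓ → 19969
game_id=33: ✓ → 11388
game_id=34: ✓ → 11539
game_id=35: ✓ → 9409
game_id=36: ✓ → 20449
game_id=37: ✓ → 9881
game_id=38: ✓ → 13891
game_id=39: ✓ → 17115
game_id=40: ✓ → 7117
game_id=41: ✓ → 17288
home_sum = 15242 + 15080 + 19969 + 11388 + 11539 + 9409 + 20449 + 9881 + 13891 + 17115 + 7117 + 17288 = 168368

168368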